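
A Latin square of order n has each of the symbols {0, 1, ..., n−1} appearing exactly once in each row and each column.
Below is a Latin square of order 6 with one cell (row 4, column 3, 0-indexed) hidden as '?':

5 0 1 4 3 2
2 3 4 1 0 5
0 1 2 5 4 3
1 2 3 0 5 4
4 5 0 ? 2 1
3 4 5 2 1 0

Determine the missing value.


Row 4 contains symbols [0, 1, 2, 4, 5] — missing [3].
Column 3 contains symbols [0, 1, 2, 4, 5] — missing [3].
The missing symbol must appear in both missing sets; intersection = [3].
Therefore the hidden value is 3.

Missing value = 3.


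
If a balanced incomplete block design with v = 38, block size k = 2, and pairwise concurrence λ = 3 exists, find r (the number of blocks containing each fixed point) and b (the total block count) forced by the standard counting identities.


Any 2-(v, k, λ) BIBD satisfies two necessary conditions:
  (i)  Each point sits in r blocks, and counting incidences through any fixed point gives r(k − 1) = λ(v − 1), so r = λ(v − 1)/(k − 1).
  (ii) Total incidences bk = vr, so b = vr/k.
Step 1: r = λ(v − 1)/(k − 1) = 3·(38 − 1)/(2 − 1) = 3·37/1 = 111/1 = 111.
Step 2: b = vr/k = 38·111/2 = 4218/2 = 2109.
Check integrality: r = 111 ∈ Z ✓, b = 2109 ∈ Z ✓.
(These identities are necessary conditions: they determine r and b for any design with these parameters, but do not by themselves prove that one exists.)

r = 111, b = 2109.


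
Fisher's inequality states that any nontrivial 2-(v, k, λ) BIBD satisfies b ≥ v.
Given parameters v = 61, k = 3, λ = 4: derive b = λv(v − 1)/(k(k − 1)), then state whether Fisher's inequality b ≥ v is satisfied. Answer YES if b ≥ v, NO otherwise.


r = λ(v − 1)/(k − 1) = 4·60/2 = 120.
b = vr/k = 61·120/3 = 2440.
Fisher's inequality: b ≥ v ⇔ 2440 ≥ 61? YES.

YES


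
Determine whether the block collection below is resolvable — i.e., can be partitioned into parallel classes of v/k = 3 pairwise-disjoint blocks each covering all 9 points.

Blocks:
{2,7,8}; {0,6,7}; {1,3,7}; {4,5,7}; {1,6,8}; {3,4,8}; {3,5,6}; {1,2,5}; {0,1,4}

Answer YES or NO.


v = 9, block size k = 3, number of blocks = 9.
For resolvability, blocks must partition into parallel classes of size v/k = 3.
Total blocks must therefore be a multiple of 3: 9 = 3·3 + 0 ⇒ divisible ✓.
Consider block {1,3,7}. It intersects every other block in the collection, so no parallel class of size 3 can contain it.
Since every block must belong to some parallel class in a resolution, the collection cannot be partitioned into parallel classes.
Resolvable? NO.

NO


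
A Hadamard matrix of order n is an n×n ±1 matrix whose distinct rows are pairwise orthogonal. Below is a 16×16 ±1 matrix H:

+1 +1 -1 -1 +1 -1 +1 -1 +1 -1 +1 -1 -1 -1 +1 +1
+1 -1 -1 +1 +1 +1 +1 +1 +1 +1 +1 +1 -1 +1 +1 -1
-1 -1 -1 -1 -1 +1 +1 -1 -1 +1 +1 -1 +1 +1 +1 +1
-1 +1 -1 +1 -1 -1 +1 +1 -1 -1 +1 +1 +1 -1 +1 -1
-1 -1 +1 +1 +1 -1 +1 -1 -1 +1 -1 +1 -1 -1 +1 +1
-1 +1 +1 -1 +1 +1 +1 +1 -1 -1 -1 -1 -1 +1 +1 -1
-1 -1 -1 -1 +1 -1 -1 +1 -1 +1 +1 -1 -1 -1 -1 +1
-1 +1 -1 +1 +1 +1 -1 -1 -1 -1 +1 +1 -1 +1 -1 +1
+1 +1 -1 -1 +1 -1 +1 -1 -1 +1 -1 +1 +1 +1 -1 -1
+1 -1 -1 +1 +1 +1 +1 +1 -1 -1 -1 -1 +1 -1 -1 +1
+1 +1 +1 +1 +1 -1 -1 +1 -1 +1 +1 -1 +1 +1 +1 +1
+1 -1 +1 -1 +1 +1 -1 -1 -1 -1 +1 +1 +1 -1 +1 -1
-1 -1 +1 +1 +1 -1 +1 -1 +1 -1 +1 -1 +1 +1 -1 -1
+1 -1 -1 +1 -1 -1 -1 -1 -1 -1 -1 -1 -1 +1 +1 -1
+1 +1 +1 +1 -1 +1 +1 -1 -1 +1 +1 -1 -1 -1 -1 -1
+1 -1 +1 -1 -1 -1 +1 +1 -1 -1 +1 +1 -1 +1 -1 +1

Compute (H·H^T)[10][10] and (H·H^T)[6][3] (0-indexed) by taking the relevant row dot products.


Row 3 of H: [-1, 1, -1, 1, -1, -1, 1, 1, -1, -1, 1, 1, 1, -1, 1, -1].
Row 6 of H: [-1, -1, -1, -1, 1, -1, -1, 1, -1, 1, 1, -1, -1, -1, -1, 1].
Row 10 of H: [1, 1, 1, 1, 1, -1, -1, 1, -1, 1, 1, -1, 1, 1, 1, 1].
(H·H^T)[10][10] = Σ_j H[10][j]·H[10][j] = (1)² + (1)² + (1)² + (1)² + (1)² + (-1)² + (-1)² + (1)² + (-1)² + (1)² + (1)² + (-1)² + (1)² + (1)² + (1)² + (1)² = 1 + 1 + 1 + 1 + 1 + 1 + 1 + 1 + 1 + 1 + 1 + 1 + 1 + 1 + 1 + 1 = 16.
(H·H^T)[6][3] = Σ_j H[6][j]·H[3][j] = (-1)·(-1) + (-1)·(1) + (-1)·(-1) + (-1)·(1) + (1)·(-1) + (-1)·(-1) + (-1)·(1) + (1)·(1) + (-1)·(-1) + (1)·(-1) + (1)·(1) + (-1)·(1) + (-1)·(1) + (-1)·(-1) + (-1)·(1) + (1)·(-1) = 1 + -1 + 1 + -1 + -1 + 1 + -1 + 1 + 1 + -1 + 1 + -1 + -1 + 1 + -1 + -1 = -2.
Rows 6 and 3 are not orthogonal (dot product = -2 ≠ 0), so H is not a Hadamard matrix.

(10,10) entry = 16; (6,3) entry = -2.


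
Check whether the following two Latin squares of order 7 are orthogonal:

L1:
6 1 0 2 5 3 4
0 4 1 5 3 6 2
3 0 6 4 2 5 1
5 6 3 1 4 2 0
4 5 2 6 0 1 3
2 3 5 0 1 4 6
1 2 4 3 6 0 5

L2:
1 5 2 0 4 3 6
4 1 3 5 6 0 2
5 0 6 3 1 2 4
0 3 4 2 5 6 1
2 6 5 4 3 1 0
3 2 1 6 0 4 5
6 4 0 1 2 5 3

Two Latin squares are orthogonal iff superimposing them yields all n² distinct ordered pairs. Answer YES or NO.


Form the n² = 49 superimposed pairs (L1[i][j], L2[i][j]), row by row (rows and columns indexed from 0):
row 0: (6,1) (1,5) (0,2) (2,0) (5,4) (3,3) (4,6)
row 1: (0,4) (4,1) (1,3) (5,5) (3,6) (6,0) (2,2)
row 2: (3,5) (0,0) (6,6) (4,3) (2,1) (5,2) (1,4)
row 3: (5,0) (6,3) (3,4) (1,2) (4,5) (2,6) (0,1)
row 4: (4,2) (5,6) (2,5) (6,4) (0,3) (1,1) (3,0)
row 5: (2,3) (3,2) (5,1) (0,6) (1,0) (4,4) (6,5)
row 6: (1,6) (2,4) (4,0) (3,1) (6,2) (0,5) (5,3)
Orthogonality requires all 49 pairs distinct.
Check by first coordinate: for each symbol s of L1, list the L2 entries in the n cells where L1 = s; they must all differ.
  L1 = 0: L2 entries (in reading order) 2, 4, 0, 1, 3, 6, 5 — all 7 distinct ✓
  L1 = 1: L2 entries (in reading order) 5, 3, 4, 2, 1, 0, 6 — all 7 distinct ✓
  L1 = 2: L2 entries (in reading order) 0, 2, 1, 6, 5, 3, 4 — all 7 distinct ✓
  L1 = 3: L2 entries (in reading order) 3, 6, 5, 4, 0, 2, 1 — all 7 distinct ✓
  L1 = 4: L2 entries (in reading order) 6, 1, 3, 5, 2, 4, 0 — all 7 distinct ✓
  L1 = 5: L2 entries (in reading order) 4, 5, 2, 0, 6, 1, 3 — all 7 distinct ✓
  L1 = 6: L2 entries (in reading order) 1, 0, 6, 3, 4, 5, 2 — all 7 distinct ✓
Every symbol of L1 meets every symbol of L2 exactly once, so all 49 pairs are distinct (49 of 49).
Conclusion: YES.

YES


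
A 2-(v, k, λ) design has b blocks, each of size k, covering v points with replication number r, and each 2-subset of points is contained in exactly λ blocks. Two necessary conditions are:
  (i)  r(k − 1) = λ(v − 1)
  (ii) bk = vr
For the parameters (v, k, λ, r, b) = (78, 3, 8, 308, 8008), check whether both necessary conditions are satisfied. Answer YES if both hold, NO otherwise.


Condition (i): r(k − 1) = 308·2 = 616; λ(v − 1) = 8·77 = 616. Match? YES.
Condition (ii): bk = 8008·3 = 24024; vr = 78·308 = 24024. Match? YES.
Both conditions hold? YES.

YES


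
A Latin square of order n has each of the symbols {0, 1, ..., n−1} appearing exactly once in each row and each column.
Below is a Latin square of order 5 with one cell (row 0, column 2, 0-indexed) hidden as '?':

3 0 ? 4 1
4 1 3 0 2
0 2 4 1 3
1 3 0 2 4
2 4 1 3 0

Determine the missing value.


Row 0 contains symbols [0, 1, 3, 4] — missing [2].
Column 2 contains symbols [0, 1, 3, 4] — missing [2].
The missing symbol must appear in both missing sets; intersection = [2].
Therefore the hidden value is 2.

Missing value = 2.


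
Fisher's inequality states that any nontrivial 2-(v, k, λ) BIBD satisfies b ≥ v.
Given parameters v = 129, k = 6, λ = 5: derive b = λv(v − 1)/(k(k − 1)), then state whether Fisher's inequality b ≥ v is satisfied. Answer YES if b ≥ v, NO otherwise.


r = λ(v − 1)/(k − 1) = 5·128/5 = 128.
b = vr/k = 129·128/6 = 2752.
Fisher's inequality: b ≥ v ⇔ 2752 ≥ 129? YES.

YES


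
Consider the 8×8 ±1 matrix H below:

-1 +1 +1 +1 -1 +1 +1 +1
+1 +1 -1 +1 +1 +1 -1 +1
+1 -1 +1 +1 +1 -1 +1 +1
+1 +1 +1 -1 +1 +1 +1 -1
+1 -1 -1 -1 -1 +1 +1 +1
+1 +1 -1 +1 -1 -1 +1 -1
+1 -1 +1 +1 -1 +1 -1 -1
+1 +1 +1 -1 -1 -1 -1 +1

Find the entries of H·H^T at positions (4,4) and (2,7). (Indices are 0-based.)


Row 2 of H: [1, -1, 1, 1, 1, -1, 1, 1].
Row 4 of H: [1, -1, -1, -1, -1, 1, 1, 1].
Row 7 of H: [1, 1, 1, -1, -1, -1, -1, 1].
(H·H^T)[4][4] = Σ_j H[4][j]·H[4][j] = (1)² + (-1)² + (-1)² + (-1)² + (-1)² + (1)² + (1)² + (1)² = 1 + 1 + 1 + 1 + 1 + 1 + 1 + 1 = 8.
(H·H^T)[2][7] = Σ_j H[2][j]·H[7][j] = (1)·(1) + (-1)·(1) + (1)·(1) + (1)·(-1) + (1)·(-1) + (-1)·(-1) + (1)·(-1) + (1)·(1) = 1 + -1 + 1 + -1 + -1 + 1 + -1 + 1 = 0.
So rows 2 and 7 are orthogonal; the diagonal entry equals n = 8.

(4,4) entry = 8; (2,7) entry = 0.


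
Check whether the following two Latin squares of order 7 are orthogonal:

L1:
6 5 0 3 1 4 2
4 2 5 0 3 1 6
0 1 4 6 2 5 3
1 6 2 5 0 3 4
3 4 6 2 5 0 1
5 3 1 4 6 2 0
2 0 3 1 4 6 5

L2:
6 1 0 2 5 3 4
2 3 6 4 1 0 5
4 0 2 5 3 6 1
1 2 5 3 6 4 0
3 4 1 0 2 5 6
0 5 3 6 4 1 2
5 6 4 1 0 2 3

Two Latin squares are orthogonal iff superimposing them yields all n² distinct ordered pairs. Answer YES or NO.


Form the n² = 49 superimposed pairs (L1[i][j], L2[i][j]), row by row (rows and columns indexed from 0):
row 0: (6,6) (5,1) (0,0) (3,2) (1,5) (4,3) (2,4)
row 1: (4,2) (2,3) (5,6) (0,4) (3,1) (1,0) (6,5)
row 2: (0,4) (1,0) (4,2) (6,5) (2,3) (5,6) (3,1)
row 3: (1,1) (6,2) (2,5) (5,3) (0,6) (3,4) (4,0)
row 4: (3,3) (4,4) (6,1) (2,0) (5,2) (0,5) (1,6)
row 5: (5,0) (3,5) (1,3) (4,6) (6,4) (2,1) (0,2)
row 6: (2,5) (0,6) (3,4) (1,1) (4,0) (6,2) (5,3)
Orthogonality requires all 49 pairs distinct.
But the pair (0,4) repeats: cell (1,3) has L1 = 0, L2 = 4, and cell (2,0) has L1 = 0, L2 = 4.
A repeated pair means some other pair never occurs (only 35 distinct pairs out of 49), so the squares are not orthogonal.
Conclusion: NO.

NO


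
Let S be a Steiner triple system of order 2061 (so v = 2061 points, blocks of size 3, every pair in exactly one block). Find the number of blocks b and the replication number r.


An STS(v) is a 2-(v, 3, 1) BIBD: block size k = 3, λ = 1.
Replication: r(k − 1) = λ(v − 1) ⇒ r·2 = 2061 − 1 = 2060 ⇒ r = 1030.
Block count: b = v(v − 1)/6 = 2061·2060/6 = 4245660/6 = 707610.
(Check via bk = vr: 707610·3 = 2122830 = 2061·1030 = 2122830 ✓.)

r = 1030, b = 707610.


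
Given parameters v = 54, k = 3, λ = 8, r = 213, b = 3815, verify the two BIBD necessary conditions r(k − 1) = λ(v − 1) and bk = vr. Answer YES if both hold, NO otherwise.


Condition (i): r(k − 1) = 213·2 = 426; λ(v − 1) = 8·53 = 424. Match? NO.
Condition (ii): bk = 3815·3 = 11445; vr = 54·213 = 11502. Match? NO.
Both conditions hold? NO.

NO


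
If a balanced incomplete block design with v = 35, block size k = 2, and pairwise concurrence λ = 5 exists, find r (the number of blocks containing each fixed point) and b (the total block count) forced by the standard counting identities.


Any 2-(v, k, λ) BIBD satisfies two necessary conditions:
  (i)  Each point sits in r blocks, and counting incidences through any fixed point gives r(k − 1) = λ(v − 1), so r = λ(v − 1)/(k − 1).
  (ii) Total incidences bk = vr, so b = vr/k.
Step 1: r = λ(v − 1)/(k − 1) = 5·(35 − 1)/(2 − 1) = 5·34/1 = 170/1 = 170.
Step 2: b = vr/k = 35·170/2 = 5950/2 = 2975.
Check integrality: r = 170 ∈ Z ✓, b = 2975 ∈ Z ✓.
(These identities are necessary conditions: they determine r and b for any design with these parameters, but do not by themselves prove that one exists.)

r = 170, b = 2975.


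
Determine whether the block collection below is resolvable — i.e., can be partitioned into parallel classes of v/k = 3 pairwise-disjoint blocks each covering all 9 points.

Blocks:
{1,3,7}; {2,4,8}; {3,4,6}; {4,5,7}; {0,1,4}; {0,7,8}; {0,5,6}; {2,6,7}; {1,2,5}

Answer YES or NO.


v = 9, block size k = 3, number of blocks = 9.
For resolvability, blocks must partition into parallel classes of size v/k = 3.
Total blocks must therefore be a multiple of 3: 9 = 3·3 + 0 ⇒ divisible ✓.
Consider block {4,5,7}. It intersects every other block in the collection, so no parallel class of size 3 can contain it.
Since every block must belong to some parallel class in a resolution, the collection cannot be partitioned into parallel classes.
Resolvable? NO.

NO


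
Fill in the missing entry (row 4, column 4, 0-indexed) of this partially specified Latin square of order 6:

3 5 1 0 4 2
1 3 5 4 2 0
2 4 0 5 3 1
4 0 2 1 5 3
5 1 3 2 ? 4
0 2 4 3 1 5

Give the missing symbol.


Row 4 contains symbols [1, 2, 3, 4, 5] — missing [0].
Column 4 contains symbols [1, 2, 3, 4, 5] — missing [0].
The missing symbol must appear in both missing sets; intersection = [0].
Therefore the hidden value is 0.

Missing value = 0.


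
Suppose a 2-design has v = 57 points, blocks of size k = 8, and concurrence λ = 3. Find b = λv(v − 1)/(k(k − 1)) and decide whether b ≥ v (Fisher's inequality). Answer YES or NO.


r = λ(v − 1)/(k − 1) = 3·56/7 = 24.
b = vr/k = 57·24/8 = 171.
Fisher's inequality: b ≥ v ⇔ 171 ≥ 57? YES.

YES


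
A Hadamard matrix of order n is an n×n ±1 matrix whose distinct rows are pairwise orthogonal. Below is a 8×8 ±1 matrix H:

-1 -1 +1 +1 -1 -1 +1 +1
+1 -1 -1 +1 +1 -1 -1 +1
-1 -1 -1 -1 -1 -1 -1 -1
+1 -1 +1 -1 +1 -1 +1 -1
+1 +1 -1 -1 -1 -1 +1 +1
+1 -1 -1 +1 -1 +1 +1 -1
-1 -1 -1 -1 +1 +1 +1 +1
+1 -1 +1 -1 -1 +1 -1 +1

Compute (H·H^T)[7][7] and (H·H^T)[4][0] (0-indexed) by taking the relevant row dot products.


Row 0 of H: [-1, -1, 1, 1, -1, -1, 1, 1].
Row 4 of H: [1, 1, -1, -1, -1, -1, 1, 1].
Row 7 of H: [1, -1, 1, -1, -1, 1, -1, 1].
(H·H^T)[7][7] = Σ_j H[7][j]·H[7][j] = (1)² + (-1)² + (1)² + (-1)² + (-1)² + (1)² + (-1)² + (1)² = 1 + 1 + 1 + 1 + 1 + 1 + 1 + 1 = 8.
(H·H^T)[4][0] = Σ_j H[4][j]·H[0][j] = (1)·(-1) + (1)·(-1) + (-1)·(1) + (-1)·(1) + (-1)·(-1) + (-1)·(-1) + (1)·(1) + (1)·(1) = -1 + -1 + -1 + -1 + 1 + 1 + 1 + 1 = 0.
So rows 4 and 0 are orthogonal; the diagonal entry equals n = 8.

(7,7) entry = 8; (4,0) entry = 0.


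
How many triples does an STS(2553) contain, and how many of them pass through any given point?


An STS(v) is a 2-(v, 3, 1) BIBD: block size k = 3, λ = 1.
Replication: r(k − 1) = λ(v − 1) ⇒ r·2 = 2553 − 1 = 2552 ⇒ r = 1276.
Block count: b = v(v − 1)/6 = 2553·2552/6 = 6515256/6 = 1085876.
(Check via bk = vr: 1085876·3 = 3257628 = 2553·1276 = 3257628 ✓.)

r = 1276, b = 1085876.


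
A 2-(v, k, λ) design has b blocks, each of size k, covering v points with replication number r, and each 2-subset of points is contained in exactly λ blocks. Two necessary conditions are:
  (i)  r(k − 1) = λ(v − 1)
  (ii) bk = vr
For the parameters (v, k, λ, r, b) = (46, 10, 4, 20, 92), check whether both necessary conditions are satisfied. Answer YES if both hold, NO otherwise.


Condition (i): r(k − 1) = 20·9 = 180; λ(v − 1) = 4·45 = 180. Match? YES.
Condition (ii): bk = 92·10 = 920; vr = 46·20 = 920. Match? YES.
Both conditions hold? YES.

YES


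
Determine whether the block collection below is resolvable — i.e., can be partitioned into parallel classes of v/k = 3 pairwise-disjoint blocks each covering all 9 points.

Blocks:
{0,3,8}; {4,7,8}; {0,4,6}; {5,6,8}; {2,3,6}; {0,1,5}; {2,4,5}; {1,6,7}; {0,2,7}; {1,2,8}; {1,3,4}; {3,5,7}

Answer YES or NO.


v = 9, block size k = 3, number of blocks = 12.
For resolvability, blocks must partition into parallel classes of size v/k = 3.
Total blocks must therefore be a multiple of 3: 12 = 3·4 + 0 ⇒ divisible ✓.
Greedy packing gives 4 candidate class(es). Each should be a full parallel class (size 3, covers all 9 points).
  Class 1 (3 blocks): {0,3,8}; {2,4,5}; {1,6,7}. Points covered: [0, 1, 2, 3, 4, 5, 6, 7, 8].
  Class 2 (3 blocks): {4,7,8}; {2,3,6}; {0,1,5}. Points covered: [0, 1, 2, 3, 4, 5, 6, 7, 8].
  Class 3 (3 blocks): {0,4,6}; {1,2,8}; {3,5,7}. Points covered: [0, 1, 2, 3, 4, 5, 6, 7, 8].
  Class 4 (3 blocks): {5,6,8}; {0,2,7}; {1,3,4}. Points covered: [0, 1, 2, 3, 4, 5, 6, 7, 8].
All classes full (size 3)? YES. All classes cover every point? YES.
Resolvable? YES.

YES


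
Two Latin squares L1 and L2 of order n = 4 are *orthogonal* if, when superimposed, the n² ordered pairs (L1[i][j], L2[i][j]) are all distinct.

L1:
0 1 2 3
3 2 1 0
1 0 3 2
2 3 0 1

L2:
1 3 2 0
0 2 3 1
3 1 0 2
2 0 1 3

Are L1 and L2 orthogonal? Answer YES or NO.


Form the n² = 16 superimposed pairs (L1[i][j], L2[i][j]), row by row (rows and columns indexed from 0):
row 0: (0,1) (1,3) (2,2) (3,0)
row 1: (3,0) (2,2) (1,3) (0,1)
row 2: (1,3) (0,1) (3,0) (2,2)
row 3: (2,2) (3,0) (0,1) (1,3)
Orthogonality requires all 16 pairs distinct.
But the pair (3,0) repeats: cell (0,3) has L1 = 3, L2 = 0, and cell (1,0) has L1 = 3, L2 = 0.
A repeated pair means some other pair never occurs (only 4 distinct pairs out of 16), so the squares are not orthogonal.
Conclusion: NO.

NO


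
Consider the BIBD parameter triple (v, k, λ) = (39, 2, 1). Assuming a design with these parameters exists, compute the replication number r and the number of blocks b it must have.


Any 2-(v, k, λ) BIBD satisfies two necessary conditions:
  (i)  Each point sits in r blocks, and counting incidences through any fixed point gives r(k − 1) = λ(v − 1), so r = λ(v − 1)/(k − 1).
  (ii) Total incidences bk = vr, so b = vr/k.
Step 1: r = λ(v − 1)/(k − 1) = 1·(39 − 1)/(2 − 1) = 1·38/1 = 38/1 = 38.
Step 2: b = vr/k = 39·38/2 = 1482/2 = 741.
Check integrality: r = 38 ∈ Z ✓, b = 741 ∈ Z ✓.
(These identities are necessary conditions: they determine r and b for any design with these parameters, but do not by themselves prove that one exists.)

r = 38, b = 741.


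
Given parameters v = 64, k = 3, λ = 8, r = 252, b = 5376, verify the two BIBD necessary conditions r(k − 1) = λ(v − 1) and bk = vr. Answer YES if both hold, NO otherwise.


Condition (i): r(k − 1) = 252·2 = 504; λ(v − 1) = 8·63 = 504. Match? YES.
Condition (ii): bk = 5376·3 = 16128; vr = 64·252 = 16128. Match? YES.
Both conditions hold? YES.

YES


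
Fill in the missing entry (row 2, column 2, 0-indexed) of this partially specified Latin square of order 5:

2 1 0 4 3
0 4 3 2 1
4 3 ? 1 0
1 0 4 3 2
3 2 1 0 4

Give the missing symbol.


Row 2 contains symbols [0, 1, 3, 4] — missing [2].
Column 2 contains symbols [0, 1, 3, 4] — missing [2].
The missing symbol must appear in both missing sets; intersection = [2].
Therefore the hidden value is 2.

Missing value = 2.


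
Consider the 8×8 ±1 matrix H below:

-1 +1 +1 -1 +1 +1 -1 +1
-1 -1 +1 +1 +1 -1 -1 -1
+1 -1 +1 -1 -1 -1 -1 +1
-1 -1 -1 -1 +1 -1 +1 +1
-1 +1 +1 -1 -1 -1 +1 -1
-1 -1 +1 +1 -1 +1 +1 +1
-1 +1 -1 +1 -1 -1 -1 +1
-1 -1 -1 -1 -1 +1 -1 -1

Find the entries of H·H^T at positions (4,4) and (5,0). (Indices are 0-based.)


Row 0 of H: [-1, 1, 1, -1, 1, 1, -1, 1].
Row 4 of H: [-1, 1, 1, -1, -1, -1, 1, -1].
Row 5 of H: [-1, -1, 1, 1, -1, 1, 1, 1].
(H·H^T)[4][4] = Σ_j H[4][j]·H[4][j] = (-1)² + (1)² + (1)² + (-1)² + (-1)² + (-1)² + (1)² + (-1)² = 1 + 1 + 1 + 1 + 1 + 1 + 1 + 1 = 8.
(H·H^T)[5][0] = Σ_j H[5][j]·H[0][j] = (-1)·(-1) + (-1)·(1) + (1)·(1) + (1)·(-1) + (-1)·(1) + (1)·(1) + (1)·(-1) + (1)·(1) = 1 + -1 + 1 + -1 + -1 + 1 + -1 + 1 = 0.
So rows 5 and 0 are orthogonal; the diagonal entry equals n = 8.

(4,4) entry = 8; (5,0) entry = 0.


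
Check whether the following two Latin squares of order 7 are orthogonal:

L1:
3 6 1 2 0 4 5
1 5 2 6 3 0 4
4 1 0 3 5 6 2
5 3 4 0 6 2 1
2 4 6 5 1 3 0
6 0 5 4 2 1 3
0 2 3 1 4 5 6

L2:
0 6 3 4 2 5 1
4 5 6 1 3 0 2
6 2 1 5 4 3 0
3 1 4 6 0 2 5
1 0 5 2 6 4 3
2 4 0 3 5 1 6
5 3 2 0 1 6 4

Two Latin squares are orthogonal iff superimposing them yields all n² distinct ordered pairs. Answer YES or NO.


Form the n² = 49 superimposed pairs (L1[i][j], L2[i][j]), row by row (rows and columns indexed from 0):
row 0: (3,0) (6,6) (1,3) (2,4) (0,2) (4,5) (5,1)
row 1: (1,4) (5,5) (2,6) (6,1) (3,3) (0,0) (4,2)
row 2: (4,6) (1,2) (0,1) (3,5) (5,4) (6,3) (2,0)
row 3: (5,3) (3,1) (4,4) (0,6) (6,0) (2,2) (1,5)
row 4: (2,1) (4,0) (6,5) (5,2) (1,6) (3,4) (0,3)
row 5: (6,2) (0,4) (5,0) (4,3) (2,5) (1,1) (3,6)
row 6: (0,5) (2,3) (3,2) (1,0) (4,1) (5,6) (6,4)
Orthogonality requires all 49 pairs distinct.
Check by first coordinate: for each symbol s of L1, list the L2 entries in the n cells where L1 = s; they must all differ.
  L1 = 0: L2 entries (in reading order) 2, 0, 1, 6, 3, 4, 5 — all 7 distinct ✓
  L1 = 1: L2 entries (in reading order) 3, 4, 2, 5, 6, 1, 0 — all 7 distinct ✓
  L1 = 2: L2 entries (in reading order) 4, 6, 0, 2, 1, 5, 3 — all 7 distinct ✓
  L1 = 3: L2 entries (in reading order) 0, 3, 5, 1, 4, 6, 2 — all 7 distinct ✓
  L1 = 4: L2 entries (in reading order) 5, 2, 6, 4, 0, 3, 1 — all 7 distinct ✓
  L1 = 5: L2 entries (in reading order) 1, 5, 4, 3, 2, 0, 6 — all 7 distinct ✓
  L1 = 6: L2 entries (in reading order) 6, 1, 3, 0, 5, 2, 4 — all 7 distinct ✓
Every symbol of L1 meets every symbol of L2 exactly once, so all 49 pairs are distinct (49 of 49).
Conclusion: YES.

YES


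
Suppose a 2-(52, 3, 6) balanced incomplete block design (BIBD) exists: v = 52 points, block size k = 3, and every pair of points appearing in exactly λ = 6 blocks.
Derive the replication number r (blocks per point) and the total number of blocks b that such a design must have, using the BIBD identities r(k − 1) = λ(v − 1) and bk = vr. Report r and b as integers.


Any 2-(v, k, λ) BIBD satisfies two necessary conditions:
  (i)  Each point sits in r blocks, and counting incidences through any fixed point gives r(k − 1) = λ(v − 1), so r = λ(v − 1)/(k − 1).
  (ii) Total incidences bk = vr, so b = vr/k.
Step 1: r = λ(v − 1)/(k − 1) = 6·(52 − 1)/(3 − 1) = 6·51/2 = 306/2 = 153.
Step 2: b = vr/k = 52·153/3 = 7956/3 = 2652.
Check integrality: r = 153 ∈ Z ✓, b = 2652 ∈ Z ✓.
(These identities are necessary conditions: they determine r and b for any design with these parameters, but do not by themselves prove that one exists.)

r = 153, b = 2652.


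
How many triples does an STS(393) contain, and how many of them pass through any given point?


An STS(v) is a 2-(v, 3, 1) BIBD: block size k = 3, λ = 1.
Replication: r(k − 1) = λ(v − 1) ⇒ r·2 = 393 − 1 = 392 ⇒ r = 196.
Block count: bk = vr ⇒ b·3 = 393·196 = 77028 ⇒ b = 25676.
(Check via b = v(v − 1)/6 = 393·392/6 = 154056/6 = 25676.)

r = 196, b = 25676.


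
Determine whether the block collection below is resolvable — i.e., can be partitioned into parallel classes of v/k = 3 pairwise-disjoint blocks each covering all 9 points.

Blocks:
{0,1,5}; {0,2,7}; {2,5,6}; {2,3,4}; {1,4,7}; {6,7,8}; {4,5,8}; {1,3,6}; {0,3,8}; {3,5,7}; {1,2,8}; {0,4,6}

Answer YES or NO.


v = 9, block size k = 3, number of blocks = 12.
For resolvability, blocks must partition into parallel classes of size v/k = 3.
Total blocks must therefore be a multiple of 3: 12 = 3·4 + 0 ⇒ divisible ✓.
Greedy packing gives 4 candidate class(es). Each should be a full parallel class (size 3, covers all 9 points).
  Class 1 (3 blocks): {0,1,5}; {2,3,4}; {6,7,8}. Points covered: [0, 1, 2, 3, 4, 5, 6, 7, 8].
  Class 2 (3 blocks): {0,2,7}; {4,5,8}; {1,3,6}. Points covered: [0, 1, 2, 3, 4, 5, 6, 7, 8].
  Class 3 (3 blocks): {2,5,6}; {1,4,7}; {0,3,8}. Points covered: [0, 1, 2, 3, 4, 5, 6, 7, 8].
  Class 4 (3 blocks): {3,5,7}; {1,2,8}; {0,4,6}. Points covered: [0, 1, 2, 3, 4, 5, 6, 7, 8].
All classes full (size 3)? YES. All classes cover every point? YES.
Resolvable? YES.

YES


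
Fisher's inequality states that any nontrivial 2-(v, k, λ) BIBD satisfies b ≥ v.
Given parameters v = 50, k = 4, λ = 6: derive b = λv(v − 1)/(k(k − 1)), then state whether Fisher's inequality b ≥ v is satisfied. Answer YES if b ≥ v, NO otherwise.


r = λ(v − 1)/(k − 1) = 6·49/3 = 98.
b = vr/k = 50·98/4 = 1225.
Fisher's inequality: b ≥ v ⇔ 1225 ≥ 50? YES.

YES


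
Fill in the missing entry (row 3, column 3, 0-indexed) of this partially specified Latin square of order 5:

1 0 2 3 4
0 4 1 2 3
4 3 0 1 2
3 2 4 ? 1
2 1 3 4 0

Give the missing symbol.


Row 3 contains symbols [1, 2, 3, 4] — missing [0].
Column 3 contains symbols [1, 2, 3, 4] — missing [0].
The missing symbol must appear in both missing sets; intersection = [0].
Therefore the hidden value is 0.

Missing value = 0.


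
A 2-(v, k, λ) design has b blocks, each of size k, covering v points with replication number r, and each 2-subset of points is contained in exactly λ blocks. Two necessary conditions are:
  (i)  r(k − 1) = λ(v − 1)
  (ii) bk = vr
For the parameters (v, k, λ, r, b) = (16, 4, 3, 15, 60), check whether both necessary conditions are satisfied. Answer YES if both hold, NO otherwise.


Condition (i): r(k − 1) = 15·3 = 45; λ(v − 1) = 3·15 = 45. Match? YES.
Condition (ii): bk = 60·4 = 240; vr = 16·15 = 240. Match? YES.
Both conditions hold? YES.

YES


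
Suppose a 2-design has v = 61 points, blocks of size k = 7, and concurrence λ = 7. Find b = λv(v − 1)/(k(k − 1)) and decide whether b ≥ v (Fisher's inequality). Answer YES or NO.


r = λ(v − 1)/(k − 1) = 7·60/6 = 70.
b = vr/k = 61·70/7 = 610.
Fisher's inequality: b ≥ v ⇔ 610 ≥ 61? YES.

YES


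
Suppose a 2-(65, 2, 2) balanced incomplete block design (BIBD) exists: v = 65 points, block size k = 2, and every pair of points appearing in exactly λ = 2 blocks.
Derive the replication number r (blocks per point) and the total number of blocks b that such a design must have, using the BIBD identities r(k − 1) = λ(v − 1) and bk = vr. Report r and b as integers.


Any 2-(v, k, λ) BIBD satisfies two necessary conditions:
  (i)  Each point sits in r blocks, and counting incidences through any fixed point gives r(k − 1) = λ(v − 1), so r = λ(v − 1)/(k − 1).
  (ii) Total incidences bk = vr, so b = vr/k.
Step 1: r = λ(v − 1)/(k − 1) = 2·(65 − 1)/(2 − 1) = 2·64/1 = 128/1 = 128.
Step 2: b = vr/k = 65·128/2 = 8320/2 = 4160.
Check integrality: r = 128 ∈ Z ✓, b = 4160 ∈ Z ✓.
(These identities are necessary conditions: they determine r and b for any design with these parameters, but do not by themselves prove that one exists.)

r = 128, b = 4160.


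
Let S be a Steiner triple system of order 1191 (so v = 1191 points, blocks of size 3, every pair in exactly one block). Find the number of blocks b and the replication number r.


An STS(v) is a 2-(v, 3, 1) BIBD: block size k = 3, λ = 1.
Replication: r(k − 1) = λ(v − 1) ⇒ r·2 = 1191 − 1 = 1190 ⇒ r = 595.
Block count: bk = vr ⇒ b·3 = 1191·595 = 708645 ⇒ b = 236215.
(Check via b = v(v − 1)/6 = 1191·1190/6 = 1417290/6 = 236215.)

r = 595, b = 236215.


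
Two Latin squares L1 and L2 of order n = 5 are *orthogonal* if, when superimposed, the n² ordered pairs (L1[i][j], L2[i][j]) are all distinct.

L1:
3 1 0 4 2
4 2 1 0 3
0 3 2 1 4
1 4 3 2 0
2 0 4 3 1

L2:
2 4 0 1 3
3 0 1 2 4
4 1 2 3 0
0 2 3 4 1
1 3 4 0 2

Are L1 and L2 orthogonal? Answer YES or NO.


Form the n² = 25 superimposed pairs (L1[i][j], L2[i][j]), row by row (rows and columns indexed from 0):
row 0: (3,2) (1,4) (0,0) (4,1) (2,3)
row 1: (4,3) (2,0) (1,1) (0,2) (3,4)
row 2: (0,4) (3,1) (2,2) (1,3) (4,0)
row 3: (1,0) (4,2) (3,3) (2,4) (0,1)
row 4: (2,1) (0,3) (4,4) (3,0) (1,2)
Orthogonality requires all 25 pairs distinct.
Check by first coordinate: for each symbol s of L1, list the L2 entries in the n cells where L1 = s; they must all differ.
  L1 = 0: L2 entries (in reading order) 0, 2, 4, 1, 3 — all 5 distinct ✓
  L1 = 1: L2 entries (in reading order) 4, 1, 3, 0, 2 — all 5 distinct ✓
  L1 = 2: L2 entries (in reading order) 3, 0, 2, 4, 1 — all 5 distinct ✓
  L1 = 3: L2 entries (in reading order) 2, 4, 1, 3, 0 — all 5 distinct ✓
  L1 = 4: L2 entries (in reading order) 1, 3, 0, 2, 4 — all 5 distinct ✓
Every symbol of L1 meets every symbol of L2 exactly once, so all 25 pairs are distinct (25 of 25).
Conclusion: YES.

YES


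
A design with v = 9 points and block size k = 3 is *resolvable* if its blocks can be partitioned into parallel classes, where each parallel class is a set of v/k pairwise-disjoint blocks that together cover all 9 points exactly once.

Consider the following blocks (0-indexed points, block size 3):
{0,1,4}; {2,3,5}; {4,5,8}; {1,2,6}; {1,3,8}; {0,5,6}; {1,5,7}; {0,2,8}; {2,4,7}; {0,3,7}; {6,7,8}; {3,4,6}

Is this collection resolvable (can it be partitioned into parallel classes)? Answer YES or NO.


v = 9, block size k = 3, number of blocks = 12.
For resolvability, blocks must partition into parallel classes of size v/k = 3.
Total blocks must therefore be a multiple of 3: 12 = 3·4 + 0 ⇒ divisible ✓.
Greedy packing gives 4 candidate class(es). Each should be a full parallel class (size 3, covers all 9 points).
  Class 1 (3 blocks): {0,1,4}; {2,3,5}; {6,7,8}. Points covered: [0, 1, 2, 3, 4, 5, 6, 7, 8].
  Class 2 (3 blocks): {4,5,8}; {1,2,6}; {0,3,7}. Points covered: [0, 1, 2, 3, 4, 5, 6, 7, 8].
  Class 3 (3 blocks): {1,3,8}; {0,5,6}; {2,4,7}. Points covered: [0, 1, 2, 3, 4, 5, 6, 7, 8].
  Class 4 (3 blocks): {1,5,7}; {0,2,8}; {3,4,6}. Points covered: [0, 1, 2, 3, 4, 5, 6, 7, 8].
All classes full (size 3)? YES. All classes cover every point? YES.
Resolvable? YES.

YES


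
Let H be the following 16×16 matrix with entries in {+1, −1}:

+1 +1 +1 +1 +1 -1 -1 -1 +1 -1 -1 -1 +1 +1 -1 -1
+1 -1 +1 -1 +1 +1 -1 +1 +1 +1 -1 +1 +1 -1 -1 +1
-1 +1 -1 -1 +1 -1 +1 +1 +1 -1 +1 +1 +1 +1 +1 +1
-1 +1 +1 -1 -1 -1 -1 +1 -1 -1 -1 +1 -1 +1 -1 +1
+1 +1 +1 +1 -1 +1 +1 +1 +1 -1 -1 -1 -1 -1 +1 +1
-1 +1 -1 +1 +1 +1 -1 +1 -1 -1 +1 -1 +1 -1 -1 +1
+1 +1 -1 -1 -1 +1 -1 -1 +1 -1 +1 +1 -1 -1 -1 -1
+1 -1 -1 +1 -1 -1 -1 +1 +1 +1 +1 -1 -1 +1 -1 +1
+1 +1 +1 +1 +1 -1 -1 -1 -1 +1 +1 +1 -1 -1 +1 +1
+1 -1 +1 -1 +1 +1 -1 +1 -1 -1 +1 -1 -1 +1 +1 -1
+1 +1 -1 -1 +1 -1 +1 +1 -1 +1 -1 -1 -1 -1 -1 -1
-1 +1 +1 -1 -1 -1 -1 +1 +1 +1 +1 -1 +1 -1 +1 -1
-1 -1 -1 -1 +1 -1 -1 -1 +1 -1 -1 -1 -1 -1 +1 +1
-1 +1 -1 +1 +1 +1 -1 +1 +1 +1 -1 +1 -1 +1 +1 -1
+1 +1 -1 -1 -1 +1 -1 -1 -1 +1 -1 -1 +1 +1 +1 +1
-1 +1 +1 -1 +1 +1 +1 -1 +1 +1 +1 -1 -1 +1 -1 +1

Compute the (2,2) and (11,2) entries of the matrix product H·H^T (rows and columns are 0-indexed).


Row 2 of H: [-1, 1, -1, -1, 1, -1, 1, 1, 1, -1, 1, 1, 1, 1, 1, 1].
Row 11 of H: [-1, 1, 1, -1, -1, -1, -1, 1, 1, 1, 1, -1, 1, -1, 1, -1].
(H·H^T)[2][2] = Σ_j H[2][j]·H[2][j] = (-1)² + (1)² + (-1)² + (-1)² + (1)² + (-1)² + (1)² + (1)² + (1)² + (-1)² + (1)² + (1)² + (1)² + (1)² + (1)² + (1)² = 1 + 1 + 1 + 1 + 1 + 1 + 1 + 1 + 1 + 1 + 1 + 1 + 1 + 1 + 1 + 1 = 16.
(H·H^T)[11][2] = Σ_j H[11][j]·H[2][j] = (-1)·(-1) + (1)·(1) + (1)·(-1) + (-1)·(-1) + (-1)·(1) + (-1)·(-1) + (-1)·(1) + (1)·(1) + (1)·(1) + (1)·(-1) + (1)·(1) + (-1)·(1) + (1)·(1) + (-1)·(1) + (1)·(1) + (-1)·(1) = 1 + 1 + -1 + 1 + -1 + 1 + -1 + 1 + 1 + -1 + 1 + -1 + 1 + -1 + 1 + -1 = 2.
Rows 11 and 2 are not orthogonal (dot product = 2 ≠ 0), so H is not a Hadamard matrix.

(2,2) entry = 16; (11,2) entry = 2.


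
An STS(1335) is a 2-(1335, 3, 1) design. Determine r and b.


An STS(v) is a 2-(v, 3, 1) BIBD: block size k = 3, λ = 1.
Replication: r(k − 1) = λ(v − 1) ⇒ r·2 = 1335 − 1 = 1334 ⇒ r = 667.
Block count: bk = vr ⇒ b·3 = 1335·667 = 890445 ⇒ b = 296815.

r = 667, b = 296815.


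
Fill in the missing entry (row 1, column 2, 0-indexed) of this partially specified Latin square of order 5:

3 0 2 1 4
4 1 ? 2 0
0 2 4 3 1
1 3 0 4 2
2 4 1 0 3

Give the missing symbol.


Row 1 contains symbols [0, 1, 2, 4] — missing [3].
Column 2 contains symbols [0, 1, 2, 4] — missing [3].
The missing symbol must appear in both missing sets; intersection = [3].
Therefore the hidden value is 3.

Missing value = 3.


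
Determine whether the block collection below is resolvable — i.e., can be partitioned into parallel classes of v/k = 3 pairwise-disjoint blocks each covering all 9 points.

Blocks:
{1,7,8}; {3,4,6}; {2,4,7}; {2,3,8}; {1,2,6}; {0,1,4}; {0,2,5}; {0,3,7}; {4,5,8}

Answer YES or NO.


v = 9, block size k = 3, number of blocks = 9.
For resolvability, blocks must partition into parallel classes of size v/k = 3.
Total blocks must therefore be a multiple of 3: 9 = 3·3 + 0 ⇒ divisible ✓.
Consider block {2,4,7}. It intersects every other block in the collection, so no parallel class of size 3 can contain it.
Since every block must belong to some parallel class in a resolution, the collection cannot be partitioned into parallel classes.
Resolvable? NO.

NO


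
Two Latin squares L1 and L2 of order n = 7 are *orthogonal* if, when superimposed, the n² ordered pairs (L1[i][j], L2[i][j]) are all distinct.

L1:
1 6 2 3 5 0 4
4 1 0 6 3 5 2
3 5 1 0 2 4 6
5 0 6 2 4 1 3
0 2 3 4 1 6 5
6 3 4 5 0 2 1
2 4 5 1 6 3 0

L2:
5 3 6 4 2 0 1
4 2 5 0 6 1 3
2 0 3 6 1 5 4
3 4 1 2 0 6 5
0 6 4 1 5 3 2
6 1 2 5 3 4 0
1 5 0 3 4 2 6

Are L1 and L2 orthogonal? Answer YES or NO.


Form the n² = 49 superimposed pairs (L1[i][j], L2[i][j]), row by row (rows and columns indexed from 0):
row 0: (1,5) (6,3) (2,6) (3,4) (5,2) (0,0) (4,1)
row 1: (4,4) (1,2) (0,5) (6,0) (3,6) (5,1) (2,3)
row 2: (3,2) (5,0) (1,3) (0,6) (2,1) (4,5) (6,4)
row 3: (5,3) (0,4) (6,1) (2,2) (4,0) (1,6) (3,5)
row 4: (0,0) (2,6) (3,4) (4,1) (1,5) (6,3) (5,2)
row 5: (6,6) (3,1) (4,2) (5,5) (0,3) (2,4) (1,0)
row 6: (2,1) (4,5) (5,0) (1,3) (6,4) (3,2) (0,6)
Orthogonality requires all 49 pairs distinct.
But the pair (0,0) repeats: cell (0,5) has L1 = 0, L2 = 0, and cell (4,0) has L1 = 0, L2 = 0.
A repeated pair means some other pair never occurs (only 35 distinct pairs out of 49), so the squares are not orthogonal.
Conclusion: NO.

NO


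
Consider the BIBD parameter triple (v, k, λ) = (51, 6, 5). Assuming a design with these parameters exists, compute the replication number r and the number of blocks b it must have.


Any 2-(v, k, λ) BIBD satisfies two necessary conditions:
  (i)  Each point sits in r blocks, and counting incidences through any fixed point gives r(k − 1) = λ(v − 1), so r = λ(v − 1)/(k − 1).
  (ii) Total incidences bk = vr, so b = vr/k.
Step 1: r = λ(v − 1)/(k − 1) = 5·(51 − 1)/(6 − 1) = 5·50/5 = 250/5 = 50.
Step 2: b = vr/k = 51·50/6 = 2550/6 = 425.
Check integrality: r = 50 ∈ Z ✓, b = 425 ∈ Z ✓.
(These identities are necessary conditions: they determine r and b for any design with these parameters, but do not by themselves prove that one exists.)

r = 50, b = 425.


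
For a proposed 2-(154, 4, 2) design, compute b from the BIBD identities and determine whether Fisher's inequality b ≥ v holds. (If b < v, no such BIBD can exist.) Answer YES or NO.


b = λv(v − 1)/(k(k − 1)) = 2·154·153/(4·3) = 47124/12 = 3927.
Compare with v = 154: b ≥ v, so Fisher's inequality holds.

YES


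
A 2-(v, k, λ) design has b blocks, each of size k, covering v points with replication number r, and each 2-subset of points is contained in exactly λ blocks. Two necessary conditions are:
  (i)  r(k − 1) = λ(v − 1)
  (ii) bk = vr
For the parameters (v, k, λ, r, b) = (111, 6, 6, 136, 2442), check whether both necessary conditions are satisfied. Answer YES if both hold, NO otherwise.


Condition (i): r(k − 1) = 136·5 = 680; λ(v − 1) = 6·110 = 660. Match? NO.
Condition (ii): bk = 2442·6 = 14652; vr = 111·136 = 15096. Match? NO.
Both conditions hold? NO.

NO


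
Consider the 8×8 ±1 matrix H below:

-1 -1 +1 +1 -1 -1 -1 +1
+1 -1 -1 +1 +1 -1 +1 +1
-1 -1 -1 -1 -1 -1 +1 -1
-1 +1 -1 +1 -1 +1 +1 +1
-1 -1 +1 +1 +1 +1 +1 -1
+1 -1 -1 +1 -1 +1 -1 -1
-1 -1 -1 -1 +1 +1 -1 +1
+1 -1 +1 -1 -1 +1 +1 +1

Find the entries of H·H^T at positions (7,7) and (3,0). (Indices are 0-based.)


Row 0 of H: [-1, -1, 1, 1, -1, -1, -1, 1].
Row 3 of H: [-1, 1, -1, 1, -1, 1, 1, 1].
Row 7 of H: [1, -1, 1, -1, -1, 1, 1, 1].
(H·H^T)[7][7] = Σ_j H[7][j]·H[7][j] = (1)² + (-1)² + (1)² + (-1)² + (-1)² + (1)² + (1)² + (1)² = 1 + 1 + 1 + 1 + 1 + 1 + 1 + 1 = 8.
(H·H^T)[3][0] = Σ_j H[3][j]·H[0][j] = (-1)·(-1) + (1)·(-1) + (-1)·(1) + (1)·(1) + (-1)·(-1) + (1)·(-1) + (1)·(-1) + (1)·(1) = 1 + -1 + -1 + 1 + 1 + -1 + -1 + 1 = 0.
So rows 3 and 0 are orthogonal; the diagonal entry equals n = 8.

(7,7) entry = 8; (3,0) entry = 0.


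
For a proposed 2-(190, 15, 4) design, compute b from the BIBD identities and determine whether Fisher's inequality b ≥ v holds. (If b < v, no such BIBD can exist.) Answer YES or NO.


b = λv(v − 1)/(k(k − 1)) = 4·190·189/(15·14) = 143640/210 = 684.
Compare with v = 190: b ≥ v, so Fisher's inequality holds.

YES


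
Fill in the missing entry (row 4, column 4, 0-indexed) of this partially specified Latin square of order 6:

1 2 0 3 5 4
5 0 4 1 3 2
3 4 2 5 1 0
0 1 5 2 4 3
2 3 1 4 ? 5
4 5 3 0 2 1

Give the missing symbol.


Row 4 contains symbols [1, 2, 3, 4, 5] — missing [0].
Column 4 contains symbols [1, 2, 3, 4, 5] — missing [0].
The missing symbol must appear in both missing sets; intersection = [0].
Therefore the hidden value is 0.

Missing value = 0.


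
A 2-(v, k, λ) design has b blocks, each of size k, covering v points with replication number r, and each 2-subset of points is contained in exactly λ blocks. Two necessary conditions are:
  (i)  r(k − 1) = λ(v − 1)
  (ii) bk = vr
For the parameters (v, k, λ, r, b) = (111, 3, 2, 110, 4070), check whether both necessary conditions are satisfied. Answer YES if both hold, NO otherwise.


Condition (i): r(k − 1) = 110·2 = 220; λ(v − 1) = 2·110 = 220. Match? YES.
Condition (ii): bk = 4070·3 = 12210; vr = 111·110 = 12210. Match? YES.
Both conditions hold? YES.

YES


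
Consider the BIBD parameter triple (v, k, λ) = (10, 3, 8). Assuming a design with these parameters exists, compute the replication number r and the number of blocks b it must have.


Any 2-(v, k, λ) BIBD satisfies two necessary conditions:
  (i)  Each point sits in r blocks, and counting incidences through any fixed point gives r(k − 1) = λ(v − 1), so r = λ(v − 1)/(k − 1).
  (ii) Total incidences bk = vr, so b = vr/k.
Step 1: r = λ(v − 1)/(k − 1) = 8·(10 − 1)/(3 − 1) = 8·9/2 = 72/2 = 36.
Step 2: b = vr/k = 10·36/3 = 360/3 = 120.
Check integrality: r = 36 ∈ Z ✓, b = 120 ∈ Z ✓.
(These identities are necessary conditions: they determine r and b for any design with these parameters, but do not by themselves prove that one exists.)

r = 36, b = 120.


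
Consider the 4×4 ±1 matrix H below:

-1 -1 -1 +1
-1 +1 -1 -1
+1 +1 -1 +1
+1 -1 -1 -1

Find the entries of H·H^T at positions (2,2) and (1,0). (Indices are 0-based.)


Row 0 of H: [-1, -1, -1, 1].
Row 1 of H: [-1, 1, -1, -1].
Row 2 of H: [1, 1, -1, 1].
(H·H^T)[2][2] = Σ_j H[2][j]·H[2][j] = (1)² + (1)² + (-1)² + (1)² = 1 + 1 + 1 + 1 = 4.
(H·H^T)[1][0] = Σ_j H[1][j]·H[0][j] = (-1)·(-1) + (1)·(-1) + (-1)·(-1) + (-1)·(1) = 1 + -1 + 1 + -1 = 0.
So rows 1 and 0 are orthogonal; the diagonal entry equals n = 4.

(2,2) entry = 4; (1,0) entry = 0.


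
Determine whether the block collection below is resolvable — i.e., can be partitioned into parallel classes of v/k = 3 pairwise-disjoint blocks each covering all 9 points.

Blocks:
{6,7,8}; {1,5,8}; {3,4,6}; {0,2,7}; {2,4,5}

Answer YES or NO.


v = 9, block size k = 3, number of blocks = 5.
For resolvability, blocks must partition into parallel classes of size v/k = 3.
Total blocks must therefore be a multiple of 3: 5 = 3·1 + 2 ⇒ not divisible ✗.
Resolvable? NO.

NO


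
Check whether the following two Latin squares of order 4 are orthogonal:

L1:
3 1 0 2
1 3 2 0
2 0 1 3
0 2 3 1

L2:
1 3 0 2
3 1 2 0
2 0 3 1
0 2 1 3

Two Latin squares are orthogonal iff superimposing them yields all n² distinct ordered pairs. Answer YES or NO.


Form the n² = 16 superimposed pairs (L1[i][j], L2[i][j]), row by row (rows and columns indexed from 0):
row 0: (3,1) (1,3) (0,0) (2,2)
row 1: (1,3) (3,1) (2,2) (0,0)
row 2: (2,2) (0,0) (1,3) (3,1)
row 3: (0,0) (2,2) (3,1) (1,3)
Orthogonality requires all 16 pairs distinct.
But the pair (1,3) repeats: cell (0,1) has L1 = 1, L2 = 3, and cell (1,0) has L1 = 1, L2 = 3.
A repeated pair means some other pair never occurs (only 4 distinct pairs out of 16), so the squares are not orthogonal.
Conclusion: NO.

NO


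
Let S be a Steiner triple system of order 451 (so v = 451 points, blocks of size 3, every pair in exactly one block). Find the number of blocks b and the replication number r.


An STS(v) is a 2-(v, 3, 1) BIBD: block size k = 3, λ = 1.
Replication: r(k − 1) = λ(v − 1) ⇒ r·2 = 451 − 1 = 450 ⇒ r = 225.
Block count: b = v(v − 1)/6 = 451·450/6 = 202950/6 = 33825.

r = 225, b = 33825.
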